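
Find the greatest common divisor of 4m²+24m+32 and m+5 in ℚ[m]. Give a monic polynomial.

1

By polynomial division,
  4m²+24m+32 = (4m+4)(m+5) + (12)
  m+5 = ((1/12)m+5/12)(12) + (0)
The last nonzero remainder is the constant 12, so the polynomials are coprime and gcd = 1.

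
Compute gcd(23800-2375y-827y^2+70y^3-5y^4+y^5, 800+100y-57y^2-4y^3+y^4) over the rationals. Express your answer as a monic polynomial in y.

200-25y-8y^2+y^3

Apply the Euclidean algorithm:
  y^5-5y^4+70y^3-827y^2-2375y+23800 = (y-1)(y^4-4y^3-57y^2+100y+800) + (123y^3-984y^2-3075y+24600)
  y^4-4y^3-57y^2+100y+800 = ((1/123)y+4/123)(123y^3-984y^2-3075y+24600) + (0)
Last nonzero remainder: 123y^3-984y^2-3075y+24600. Dividing through by 123 gives the monic gcd y^3-8y^2-25y+200.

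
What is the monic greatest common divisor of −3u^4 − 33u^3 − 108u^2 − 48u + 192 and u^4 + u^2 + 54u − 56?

By polynomial division,
  −3u^4 − 33u^3 − 108u^2 − 48u + 192 = (−3)(u^4 + u^2 + 54u − 56) + (−33u^3 − 105u^2 + 114u + 24)
  u^4 + u^2 + 54u − 56 = (−(1/33)u + 35/363)(−33u^3 − 105u^2 + 114u + 24) + ((1764/121)u^2 + (5292/121)u − 7056/121)
  −33u^3 − 105u^2 + 114u + 24 = (−(1331/588)u − 121/294)((1764/121)u^2 + (5292/121)u − 7056/121) + (0)
Last nonzero remainder: (1764/121)u^2 + (5292/121)u − 7056/121. Dividing through by 1764/121 gives the monic gcd u^2 + 3u − 4.

u^2 + 3u − 4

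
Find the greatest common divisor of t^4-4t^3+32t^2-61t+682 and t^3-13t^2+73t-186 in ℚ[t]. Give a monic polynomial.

t^2-7t+31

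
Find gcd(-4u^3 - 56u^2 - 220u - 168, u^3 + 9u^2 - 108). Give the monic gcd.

u + 6

Apply the Euclidean algorithm:
  -4u^3 - 56u^2 - 220u - 168 = (-4)(u^3 + 9u^2 - 108) + (-20u^2 - 220u - 600)
  u^3 + 9u^2 - 108 = (-(1/20)u + 1/10)(-20u^2 - 220u - 600) + (-8u - 48)
  -20u^2 - 220u - 600 = ((5/2)u + 25/2)(-8u - 48) + (0)
Last nonzero remainder: -8u - 48. Dividing through by -8 gives the monic gcd u + 6.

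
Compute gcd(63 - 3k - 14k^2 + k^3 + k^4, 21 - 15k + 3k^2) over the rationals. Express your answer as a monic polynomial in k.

7 - 5k + k^2

Euclidean algorithm in ℚ[k]:
  k^4 + k^3 - 14k^2 - 3k + 63 = ((1/3)k^2 + 2k + 3)(3k^2 - 15k + 21) + (0)
Last nonzero remainder: 3k^2 - 15k + 21. Dividing through by 3 gives the monic gcd k^2 - 5k + 7.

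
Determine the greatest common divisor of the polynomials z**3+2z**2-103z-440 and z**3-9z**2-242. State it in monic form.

z-11

By polynomial division,
  z**3+2z**2-103z-440 = (z**3-9z**2-242) + (11z**2-103z-198)
  z**3-9z**2-242 = ((1/11)z+4/121)(11z**2-103z-198) + ((2590/121)z-2590/11)
  11z**2-103z-198 = ((1331/2590)z+1089/1295)((2590/121)z-2590/11) + (0)
Last nonzero remainder: (2590/121)z-2590/11. Dividing through by 2590/121 gives the monic gcd z-11.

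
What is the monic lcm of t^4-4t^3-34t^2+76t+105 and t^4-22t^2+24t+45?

t^5-7t^4-22t^3+178t^2-123t-315

Repeated division with remainder:
  t^4-4t^3-34t^2+76t+105 = (t^4-22t^2+24t+45) + (-4t^3-12t^2+52t+60)
  t^4-22t^2+24t+45 = (-(1/4)t+3/4)(-4t^3-12t^2+52t+60) + (0)
Last nonzero remainder: -4t^3-12t^2+52t+60. Dividing through by -4 gives the monic gcd t^3+3t^2-13t-15.
Then lcm(f, g) = f·g / gcd(f, g); expanding and making the result monic gives the answer.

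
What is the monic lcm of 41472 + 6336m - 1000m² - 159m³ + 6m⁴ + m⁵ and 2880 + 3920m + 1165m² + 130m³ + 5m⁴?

373248 + 471744m + 95832m² - 5095m³ - 2536m⁴ - 90m⁵ + 16m⁶ + m⁷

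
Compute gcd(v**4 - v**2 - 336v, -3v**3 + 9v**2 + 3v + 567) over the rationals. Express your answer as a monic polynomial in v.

Repeated division with remainder:
  v**4 - v**2 - 336v = (-(1/3)v - 1)(-3v**3 + 9v**2 + 3v + 567) + (9v**2 - 144v + 567)
  -3v**3 + 9v**2 + 3v + 567 = (-(1/3)v - 13/3)(9v**2 - 144v + 567) + (-432v + 3024)
  9v**2 - 144v + 567 = (-(1/48)v + 3/16)(-432v + 3024) + (0)
Last nonzero remainder: -432v + 3024. Dividing through by -432 gives the monic gcd v - 7.

v - 7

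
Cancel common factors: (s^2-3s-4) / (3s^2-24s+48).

(s+1)/(3s-12)

Apply the Euclidean algorithm:
  s^2-3s-4 = (1/3)(3s^2-24s+48) + (5s-20)
  3s^2-24s+48 = ((3/5)s-12/5)(5s-20) + (0)
Last nonzero remainder: 5s-20. Dividing through by 5 gives the monic gcd s-4.
Cancel s-4 from numerator and denominator to get the reduced form.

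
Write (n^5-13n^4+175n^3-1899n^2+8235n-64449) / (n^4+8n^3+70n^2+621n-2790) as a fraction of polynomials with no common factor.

(n^3-14n^2+96n-693)/(n^2+7n-30)

Euclidean algorithm in ℚ[n]:
  n^5-13n^4+175n^3-1899n^2+8235n-64449 = (n-21)(n^4+8n^3+70n^2+621n-2790) + (273n^3-1050n^2+24066n-123039)
  n^4+8n^3+70n^2+621n-2790 = ((1/273)n+22/507)(273n^3-1050n^2+24066n-123039) + ((4632/169)n^2+(4632/169)n+430776/169)
  273n^3-1050n^2+24066n-123039 = ((15379/1544)n-74529/1544)((4632/169)n^2+(4632/169)n+430776/169) + (0)
Last nonzero remainder: (4632/169)n^2+(4632/169)n+430776/169. Dividing through by 4632/169 gives the monic gcd n^2+n+93.
Cancel n^2+n+93 from numerator and denominator to get the reduced form.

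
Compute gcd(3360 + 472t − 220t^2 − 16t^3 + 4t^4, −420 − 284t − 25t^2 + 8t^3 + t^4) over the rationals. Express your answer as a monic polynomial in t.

−30 − t + t^2

Euclidean algorithm in ℚ[t]:
  4t^4 − 16t^3 − 220t^2 + 472t + 3360 = (4)(t^4 + 8t^3 − 25t^2 − 284t − 420) + (−48t^3 − 120t^2 + 1608t + 5040)
  t^4 + 8t^3 − 25t^2 − 284t − 420 = (−(1/48)t − 11/96)(−48t^3 − 120t^2 + 1608t + 5040) + (−(21/4)t^2 + (21/4)t + 315/2)
  −48t^3 − 120t^2 + 1608t + 5040 = ((64/7)t + 32)(−(21/4)t^2 + (21/4)t + 315/2) + (0)
Last nonzero remainder: −(21/4)t^2 + (21/4)t + 315/2. Dividing through by −21/4 gives the monic gcd t^2 − t − 30.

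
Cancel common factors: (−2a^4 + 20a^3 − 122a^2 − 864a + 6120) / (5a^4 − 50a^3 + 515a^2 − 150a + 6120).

Repeated division with remainder:
  −2a^4 + 20a^3 − 122a^2 − 864a + 6120 = (−2/5)(5a^4 − 50a^3 + 515a^2 − 150a + 6120) + (84a^2 − 924a + 8568)
  5a^4 − 50a^3 + 515a^2 − 150a + 6120 = ((5/84)a^2 + (5/84)a + 5/7)(84a^2 − 924a + 8568) + (0)
Last nonzero remainder: 84a^2 − 924a + 8568. Dividing through by 84 gives the monic gcd a^2 − 11a + 102.
Cancel a^2 − 11a + 102 from numerator and denominator to get the reduced form.

(−2a^2 − 2a + 60)/(5a^2 + 5a + 60)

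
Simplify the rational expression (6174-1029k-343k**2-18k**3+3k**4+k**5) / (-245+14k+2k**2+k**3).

(126-39k-4k**2+k**3)/(-5+k)

By polynomial division,
  k**5+3k**4-18k**3-343k**2-1029k+6174 = (k**2+k-34)(k**3+2k**2+14k-245) + (-44k**2-308k-2156)
  k**3+2k**2+14k-245 = (-(1/44)k+5/44)(-44k**2-308k-2156) + (0)
Last nonzero remainder: -44k**2-308k-2156. Dividing through by -44 gives the monic gcd k**2+7k+49.
Cancel k**2+7k+49 from numerator and denominator to get the reduced form.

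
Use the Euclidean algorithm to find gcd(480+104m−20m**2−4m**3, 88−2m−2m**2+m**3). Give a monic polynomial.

4+m

Euclidean algorithm in ℚ[m]:
  −4m**3−20m**2+104m+480 = (−4)(m**3−2m**2−2m+88) + (−28m**2+96m+832)
  m**3−2m**2−2m+88 = (−(1/28)m−5/98)(−28m**2+96m+832) + ((1598/49)m+6392/49)
  −28m**2+96m+832 = (−(686/799)m+5096/799)((1598/49)m+6392/49) + (0)
Last nonzero remainder: (1598/49)m+6392/49. Dividing through by 1598/49 gives the monic gcd m+4.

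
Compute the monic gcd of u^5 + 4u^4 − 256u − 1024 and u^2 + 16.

u^2 + 16

Euclidean algorithm in ℚ[u]:
  u^5 + 4u^4 − 256u − 1024 = (u^3 + 4u^2 − 16u − 64)(u^2 + 16) + (0)
The last nonzero remainder u^2 + 16 is already monic.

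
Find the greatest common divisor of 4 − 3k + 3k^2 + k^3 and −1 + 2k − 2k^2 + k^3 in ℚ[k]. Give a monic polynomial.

Euclidean algorithm in ℚ[k]:
  k^3 + 3k^2 − 3k + 4 = (k^3 − 2k^2 + 2k − 1) + (5k^2 − 5k + 5)
  k^3 − 2k^2 + 2k − 1 = ((1/5)k − 1/5)(5k^2 − 5k + 5) + (0)
Last nonzero remainder: 5k^2 − 5k + 5. Dividing through by 5 gives the monic gcd k^2 − k + 1.

1 − k + k^2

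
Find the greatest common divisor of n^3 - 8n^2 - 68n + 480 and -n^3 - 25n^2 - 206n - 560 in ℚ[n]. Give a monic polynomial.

Apply the Euclidean algorithm:
  n^3 - 8n^2 - 68n + 480 = (-1)(-n^3 - 25n^2 - 206n - 560) + (-33n^2 - 274n - 80)
  -n^3 - 25n^2 - 206n - 560 = ((1/33)n + 551/1089)(-33n^2 - 274n - 80) + (-(70720/1089)n - 565760/1089)
  -33n^2 - 274n - 80 = ((35937/70720)n + 1089/7072)(-(70720/1089)n - 565760/1089) + (0)
Last nonzero remainder: -(70720/1089)n - 565760/1089. Dividing through by -70720/1089 gives the monic gcd n + 8.

n + 8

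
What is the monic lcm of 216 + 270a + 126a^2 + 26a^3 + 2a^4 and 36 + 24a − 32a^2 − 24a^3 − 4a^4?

−108 − 135a + 45a^2 + 122a^3 + 62a^4 + 13a^5 + a^6

Apply the Euclidean algorithm:
  2a^4 + 26a^3 + 126a^2 + 270a + 216 = (−1/2)(−4a^4 − 24a^3 − 32a^2 + 24a + 36) + (14a^3 + 110a^2 + 282a + 234)
  −4a^4 − 24a^3 − 32a^2 + 24a + 36 = (−(2/7)a + 26/49)(14a^3 + 110a^2 + 282a + 234) + (−(480/49)a^2 − (2880/49)a − 4320/49)
  14a^3 + 110a^2 + 282a + 234 = (−(343/240)a − 637/240)(−(480/49)a^2 − (2880/49)a − 4320/49) + (0)
Last nonzero remainder: −(480/49)a^2 − (2880/49)a − 4320/49. Dividing through by −480/49 gives the monic gcd a^2 + 6a + 9.
Then lcm(f, g) = f·g / gcd(f, g); expanding and making the result monic gives the answer.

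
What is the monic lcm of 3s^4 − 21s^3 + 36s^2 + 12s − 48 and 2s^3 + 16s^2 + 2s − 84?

s^6 + 3s^5 − 37s^4 − 23s^3 + 276s^2 − 76s − 336

Repeated division with remainder:
  3s^4 − 21s^3 + 36s^2 + 12s − 48 = ((3/2)s − 45/2)(2s^3 + 16s^2 + 2s − 84) + (393s^2 + 183s − 1938)
  2s^3 + 16s^2 + 2s − 84 = ((2/393)s + 658/17161)(393s^2 + 183s − 1938) + ((83160/17161)s − 166320/17161)
  393s^2 + 183s − 1938 = ((2248091/27720)s + 5543003/27720)((83160/17161)s − 166320/17161) + (0)
Last nonzero remainder: (83160/17161)s − 166320/17161. Dividing through by 83160/17161 gives the monic gcd s − 2.
Then lcm(f, g) = f·g / gcd(f, g); expanding and making the result monic gives the answer.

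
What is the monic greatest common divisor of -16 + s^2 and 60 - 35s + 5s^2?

Apply the Euclidean algorithm:
  s^2 - 16 = (1/5)(5s^2 - 35s + 60) + (7s - 28)
  5s^2 - 35s + 60 = ((5/7)s - 15/7)(7s - 28) + (0)
Last nonzero remainder: 7s - 28. Dividing through by 7 gives the monic gcd s - 4.

-4 + s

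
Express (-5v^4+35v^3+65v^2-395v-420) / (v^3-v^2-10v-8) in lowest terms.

(-5v^2+20v+105)/(v+2)

By polynomial division,
  -5v^4+35v^3+65v^2-395v-420 = (-5v+30)(v^3-v^2-10v-8) + (45v^2-135v-180)
  v^3-v^2-10v-8 = ((1/45)v+2/45)(45v^2-135v-180) + (0)
Last nonzero remainder: 45v^2-135v-180. Dividing through by 45 gives the monic gcd v^2-3v-4.
Cancel v^2-3v-4 from numerator and denominator to get the reduced form.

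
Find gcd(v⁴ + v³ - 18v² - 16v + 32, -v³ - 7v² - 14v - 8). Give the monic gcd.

Repeated division with remainder:
  v⁴ + v³ - 18v² - 16v + 32 = (-v + 6)(-v³ - 7v² - 14v - 8) + (10v² + 60v + 80)
  -v³ - 7v² - 14v - 8 = (-(1/10)v - 1/10)(10v² + 60v + 80) + (0)
Last nonzero remainder: 10v² + 60v + 80. Dividing through by 10 gives the monic gcd v² + 6v + 8.

v² + 6v + 8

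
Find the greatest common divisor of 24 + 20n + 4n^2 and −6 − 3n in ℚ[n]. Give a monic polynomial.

2 + n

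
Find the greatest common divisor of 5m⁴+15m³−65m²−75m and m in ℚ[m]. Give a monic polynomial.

Apply the Euclidean algorithm:
  5m⁴+15m³−65m²−75m = (5m³+15m²−65m−75)(m) + (0)
The last nonzero remainder m is already monic.

m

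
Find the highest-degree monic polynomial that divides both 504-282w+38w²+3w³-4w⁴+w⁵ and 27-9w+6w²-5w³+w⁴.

Apply the Euclidean algorithm:
  w⁵-4w⁴+3w³+38w²-282w+504 = (w+1)(w⁴-5w³+6w²-9w+27) + (2w³+41w²-300w+477)
  w⁴-5w³+6w²-9w+27 = ((1/2)w-51/4)(2w³+41w²-300w+477) + ((2715/4)w²-(8145/2)w+24435/4)
  2w³+41w²-300w+477 = ((8/2715)w+212/2715)((2715/4)w²-(8145/2)w+24435/4) + (0)
Last nonzero remainder: (2715/4)w²-(8145/2)w+24435/4. Dividing through by 2715/4 gives the monic gcd w²-6w+9.

9-6w+w²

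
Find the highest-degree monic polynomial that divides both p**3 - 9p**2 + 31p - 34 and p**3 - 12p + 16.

Repeated division with remainder:
  p**3 - 9p**2 + 31p - 34 = (p**3 - 12p + 16) + (-9p**2 + 43p - 50)
  p**3 - 12p + 16 = (-(1/9)p - 43/81)(-9p**2 + 43p - 50) + ((427/81)p - 854/81)
  -9p**2 + 43p - 50 = (-(729/427)p + 2025/427)((427/81)p - 854/81) + (0)
Last nonzero remainder: (427/81)p - 854/81. Dividing through by 427/81 gives the monic gcd p - 2.

p - 2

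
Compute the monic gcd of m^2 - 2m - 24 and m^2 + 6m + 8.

m + 4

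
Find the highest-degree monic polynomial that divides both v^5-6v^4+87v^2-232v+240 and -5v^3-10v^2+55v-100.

Apply the Euclidean algorithm:
  v^5-6v^4+87v^2-232v+240 = (-(1/5)v^2+(8/5)v-27/5)(-5v^3-10v^2+55v-100) + (-75v^2+225v-300)
  -5v^3-10v^2+55v-100 = ((1/15)v+1/3)(-75v^2+225v-300) + (0)
Last nonzero remainder: -75v^2+225v-300. Dividing through by -75 gives the monic gcd v^2-3v+4.

v^2-3v+4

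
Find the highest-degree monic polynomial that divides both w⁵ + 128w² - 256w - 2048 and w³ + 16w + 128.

w³ + 16w + 128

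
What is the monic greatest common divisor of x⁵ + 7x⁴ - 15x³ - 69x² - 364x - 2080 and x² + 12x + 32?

x² + 12x + 32

By polynomial division,
  x⁵ + 7x⁴ - 15x³ - 69x² - 364x - 2080 = (x³ - 5x² + 13x - 65)(x² + 12x + 32) + (0)
The last nonzero remainder x² + 12x + 32 is already monic.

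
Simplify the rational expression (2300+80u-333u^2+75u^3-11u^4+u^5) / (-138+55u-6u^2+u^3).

(50+5u-8u^2+u^3)/(-3+u)

Apply the Euclidean algorithm:
  u^5-11u^4+75u^3-333u^2+80u+2300 = (u^2-5u-10)(u^3-6u^2+55u-138) + (20u^2-60u+920)
  u^3-6u^2+55u-138 = ((1/20)u-3/20)(20u^2-60u+920) + (0)
Last nonzero remainder: 20u^2-60u+920. Dividing through by 20 gives the monic gcd u^2-3u+46.
Cancel u^2-3u+46 from numerator and denominator to get the reduced form.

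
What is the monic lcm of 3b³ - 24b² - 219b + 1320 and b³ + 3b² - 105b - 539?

By polynomial division,
  3b³ - 24b² - 219b + 1320 = (3)(b³ + 3b² - 105b - 539) + (-33b² + 96b + 2937)
  b³ + 3b² - 105b - 539 = (-(1/33)b - 65/363)(-33b² + 96b + 2937) + ((144/121)b - 144/11)
  -33b² + 96b + 2937 = (-(1331/48)b - 10769/48)((144/121)b - 144/11) + (0)
Last nonzero remainder: (144/121)b - 144/11. Dividing through by 144/121 gives the monic gcd b - 11.
Then lcm(f, g) = f·g / gcd(f, g); expanding and making the result monic gives the answer.

b⁵ + 6b⁴ - 136b³ - 974b² + 2583b + 21560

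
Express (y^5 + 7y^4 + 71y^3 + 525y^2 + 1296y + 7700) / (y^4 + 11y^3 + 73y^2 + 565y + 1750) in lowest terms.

By polynomial division,
  y^5 + 7y^4 + 71y^3 + 525y^2 + 1296y + 7700 = (y - 4)(y^4 + 11y^3 + 73y^2 + 565y + 1750) + (42y^3 + 252y^2 + 1806y + 14700)
  y^4 + 11y^3 + 73y^2 + 565y + 1750 = ((1/42)y + 5/42)(42y^3 + 252y^2 + 1806y + 14700) + (0)
Last nonzero remainder: 42y^3 + 252y^2 + 1806y + 14700. Dividing through by 42 gives the monic gcd y^3 + 6y^2 + 43y + 350.
Cancel y^3 + 6y^2 + 43y + 350 from numerator and denominator to get the reduced form.

(y^2 + y + 22)/(y + 5)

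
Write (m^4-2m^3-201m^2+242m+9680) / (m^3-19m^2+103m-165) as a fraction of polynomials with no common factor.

(m^3+9m^2-102m-880)/(m^2-8m+15)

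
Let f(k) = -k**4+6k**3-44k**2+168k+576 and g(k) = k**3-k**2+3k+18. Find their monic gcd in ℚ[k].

k+2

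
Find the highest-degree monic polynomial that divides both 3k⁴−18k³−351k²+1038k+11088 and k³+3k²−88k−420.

k²+13k+42

Euclidean algorithm in ℚ[k]:
  3k⁴−18k³−351k²+1038k+11088 = (3k−27)(k³+3k²−88k−420) + (−6k²−78k−252)
  k³+3k²−88k−420 = (−(1/6)k+5/3)(−6k²−78k−252) + (0)
Last nonzero remainder: −6k²−78k−252. Dividing through by −6 gives the monic gcd k²+13k+42.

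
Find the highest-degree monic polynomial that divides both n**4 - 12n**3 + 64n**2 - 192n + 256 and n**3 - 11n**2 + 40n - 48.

Apply the Euclidean algorithm:
  n**4 - 12n**3 + 64n**2 - 192n + 256 = (n - 1)(n**3 - 11n**2 + 40n - 48) + (13n**2 - 104n + 208)
  n**3 - 11n**2 + 40n - 48 = ((1/13)n - 3/13)(13n**2 - 104n + 208) + (0)
Last nonzero remainder: 13n**2 - 104n + 208. Dividing through by 13 gives the monic gcd n**2 - 8n + 16.

n**2 - 8n + 16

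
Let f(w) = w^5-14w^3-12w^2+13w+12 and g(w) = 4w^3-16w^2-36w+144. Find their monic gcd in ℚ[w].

w^2-w-12

Apply the Euclidean algorithm:
  w^5-14w^3-12w^2+13w+12 = ((1/4)w^2+w+11/4)(4w^3-16w^2-36w+144) + (32w^2-32w-384)
  4w^3-16w^2-36w+144 = ((1/8)w-3/8)(32w^2-32w-384) + (0)
Last nonzero remainder: 32w^2-32w-384. Dividing through by 32 gives the monic gcd w^2-w-12.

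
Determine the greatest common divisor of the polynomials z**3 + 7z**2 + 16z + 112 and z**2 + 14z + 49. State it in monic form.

By polynomial division,
  z**3 + 7z**2 + 16z + 112 = (z − 7)(z**2 + 14z + 49) + (65z + 455)
  z**2 + 14z + 49 = ((1/65)z + 7/65)(65z + 455) + (0)
Last nonzero remainder: 65z + 455. Dividing through by 65 gives the monic gcd z + 7.

z + 7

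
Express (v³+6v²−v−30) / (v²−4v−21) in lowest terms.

(v²+3v−10)/(v−7)

Euclidean algorithm in ℚ[v]:
  v³+6v²−v−30 = (v+10)(v²−4v−21) + (60v+180)
  v²−4v−21 = ((1/60)v−7/60)(60v+180) + (0)
Last nonzero remainder: 60v+180. Dividing through by 60 gives the monic gcd v+3.
Cancel v+3 from numerator and denominator to get the reduced form.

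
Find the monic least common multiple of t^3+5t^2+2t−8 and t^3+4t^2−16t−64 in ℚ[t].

Euclidean algorithm in ℚ[t]:
  t^3+5t^2+2t−8 = (t^3+4t^2−16t−64) + (t^2+18t+56)
  t^3+4t^2−16t−64 = (t−14)(t^2+18t+56) + (180t+720)
  t^2+18t+56 = ((1/180)t+7/90)(180t+720) + (0)
Last nonzero remainder: 180t+720. Dividing through by 180 gives the monic gcd t+4.
Then lcm(f, g) = f·g / gcd(f, g); expanding and making the result monic gives the answer.

t^5+5t^4−14t^3−88t^2−32t+128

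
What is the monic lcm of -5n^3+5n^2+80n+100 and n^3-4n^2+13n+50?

n^5-7n^4+15n^3+51n^2-280n-500

By polynomial division,
  -5n^3+5n^2+80n+100 = (-5)(n^3-4n^2+13n+50) + (-15n^2+145n+350)
  n^3-4n^2+13n+50 = (-(1/15)n-17/45)(-15n^2+145n+350) + ((820/9)n+1640/9)
  -15n^2+145n+350 = (-(27/164)n+315/164)((820/9)n+1640/9) + (0)
Last nonzero remainder: (820/9)n+1640/9. Dividing through by 820/9 gives the monic gcd n+2.
Then lcm(f, g) = f·g / gcd(f, g); expanding and making the result monic gives the answer.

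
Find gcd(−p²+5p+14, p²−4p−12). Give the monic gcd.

By polynomial division,
  −p²+5p+14 = (−1)(p²−4p−12) + (p+2)
  p²−4p−12 = (p−6)(p+2) + (0)
The last nonzero remainder p+2 is already monic.

p+2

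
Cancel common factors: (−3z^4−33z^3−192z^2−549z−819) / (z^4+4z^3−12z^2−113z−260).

(−3z^2−18z−63)/(z^2−z−20)

Euclidean algorithm in ℚ[z]:
  −3z^4−33z^3−192z^2−549z−819 = (−3)(z^4+4z^3−12z^2−113z−260) + (−21z^3−228z^2−888z−1599)
  z^4+4z^3−12z^2−113z−260 = (−(1/21)z+16/49)(−21z^3−228z^2−888z−1599) + ((988/49)z^2+(4940/49)z+12844/49)
  −21z^3−228z^2−888z−1599 = (−(1029/988)z−6027/988)((988/49)z^2+(4940/49)z+12844/49) + (0)
Last nonzero remainder: (988/49)z^2+(4940/49)z+12844/49. Dividing through by 988/49 gives the monic gcd z^2+5z+13.
Cancel z^2+5z+13 from numerator and denominator to get the reduced form.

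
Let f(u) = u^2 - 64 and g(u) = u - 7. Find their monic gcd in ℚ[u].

Repeated division with remainder:
  u^2 - 64 = (u + 7)(u - 7) + (-15)
  u - 7 = (-(1/15)u + 7/15)(-15) + (0)
The last nonzero remainder is the constant -15, so the polynomials are coprime and gcd = 1.

1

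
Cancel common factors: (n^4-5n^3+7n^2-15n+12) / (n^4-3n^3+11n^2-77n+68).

(n^2+3)/(n^2+2n+17)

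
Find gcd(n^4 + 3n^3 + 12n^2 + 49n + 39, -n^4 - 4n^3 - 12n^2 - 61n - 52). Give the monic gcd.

Repeated division with remainder:
  n^4 + 3n^3 + 12n^2 + 49n + 39 = (-1)(-n^4 - 4n^3 - 12n^2 - 61n - 52) + (-n^3 - 12n - 13)
  -n^4 - 4n^3 - 12n^2 - 61n - 52 = (n + 4)(-n^3 - 12n - 13) + (0)
Last nonzero remainder: -n^3 - 12n - 13. Dividing through by -1 gives the monic gcd n^3 + 12n + 13.

n^3 + 12n + 13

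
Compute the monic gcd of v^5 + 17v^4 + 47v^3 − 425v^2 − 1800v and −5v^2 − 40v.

Euclidean algorithm in ℚ[v]:
  v^5 + 17v^4 + 47v^3 − 425v^2 − 1800v = (−(1/5)v^3 − (9/5)v^2 + 5v + 45)(−5v^2 − 40v) + (0)
Last nonzero remainder: −5v^2 − 40v. Dividing through by −5 gives the monic gcd v^2 + 8v.

v^2 + 8v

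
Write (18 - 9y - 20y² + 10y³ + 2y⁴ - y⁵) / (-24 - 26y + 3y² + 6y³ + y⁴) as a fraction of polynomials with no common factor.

(-3 + 4y - y²)/(4 + y)

Euclidean algorithm in ℚ[y]:
  -y⁵ + 2y⁴ + 10y³ - 20y² - 9y + 18 = (-y + 8)(y⁴ + 6y³ + 3y² - 26y - 24) + (-35y³ - 70y² + 175y + 210)
  y⁴ + 6y³ + 3y² - 26y - 24 = (-(1/35)y - 4/35)(-35y³ - 70y² + 175y + 210) + (0)
Last nonzero remainder: -35y³ - 70y² + 175y + 210. Dividing through by -35 gives the monic gcd y³ + 2y² - 5y - 6.
Cancel y³ + 2y² - 5y - 6 from numerator and denominator to get the reduced form.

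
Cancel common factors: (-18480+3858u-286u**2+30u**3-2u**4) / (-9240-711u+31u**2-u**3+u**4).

By polynomial division,
  -2u**4+30u**3-286u**2+3858u-18480 = (-2)(u**4-u**3+31u**2-711u-9240) + (28u**3-224u**2+2436u-36960)
  u**4-u**3+31u**2-711u-9240 = ((1/28)u+1/4)(28u**3-224u**2+2436u-36960) + (0)
Last nonzero remainder: 28u**3-224u**2+2436u-36960. Dividing through by 28 gives the monic gcd u**3-8u**2+87u-1320.
Cancel u**3-8u**2+87u-1320 from numerator and denominator to get the reduced form.

(14-2u)/(7+u)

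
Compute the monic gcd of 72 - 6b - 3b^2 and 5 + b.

1

Repeated division with remainder:
  -3b^2 - 6b + 72 = (-3b + 9)(b + 5) + (27)
  b + 5 = ((1/27)b + 5/27)(27) + (0)
The last nonzero remainder is the constant 27, so the polynomials are coprime and gcd = 1.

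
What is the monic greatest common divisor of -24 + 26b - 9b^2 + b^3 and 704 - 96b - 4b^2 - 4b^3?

Apply the Euclidean algorithm:
  b^3 - 9b^2 + 26b - 24 = (-1/4)(-4b^3 - 4b^2 - 96b + 704) + (-10b^2 + 2b + 152)
  -4b^3 - 4b^2 - 96b + 704 = ((2/5)b + 12/25)(-10b^2 + 2b + 152) + (-(3944/25)b + 15776/25)
  -10b^2 + 2b + 152 = ((125/1972)b + 475/1972)(-(3944/25)b + 15776/25) + (0)
Last nonzero remainder: -(3944/25)b + 15776/25. Dividing through by -3944/25 gives the monic gcd b - 4.

-4 + b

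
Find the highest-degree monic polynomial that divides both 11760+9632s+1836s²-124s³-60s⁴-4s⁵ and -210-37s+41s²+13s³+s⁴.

Repeated division with remainder:
  -4s⁵-60s⁴-124s³+1836s²+9632s+11760 = (-4s-8)(s⁴+13s³+41s²-37s-210) + (144s³+2016s²+8496s+10080)
  s⁴+13s³+41s²-37s-210 = ((1/144)s-1/144)(144s³+2016s²+8496s+10080) + (-4s²-48s-140)
  144s³+2016s²+8496s+10080 = (-36s-72)(-4s²-48s-140) + (0)
Last nonzero remainder: -4s²-48s-140. Dividing through by -4 gives the monic gcd s²+12s+35.

35+12s+s²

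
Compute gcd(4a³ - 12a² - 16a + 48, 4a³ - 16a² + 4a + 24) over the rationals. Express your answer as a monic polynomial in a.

a² - 5a + 6

Apply the Euclidean algorithm:
  4a³ - 12a² - 16a + 48 = (4a³ - 16a² + 4a + 24) + (4a² - 20a + 24)
  4a³ - 16a² + 4a + 24 = (a + 1)(4a² - 20a + 24) + (0)
Last nonzero remainder: 4a² - 20a + 24. Dividing through by 4 gives the monic gcd a² - 5a + 6.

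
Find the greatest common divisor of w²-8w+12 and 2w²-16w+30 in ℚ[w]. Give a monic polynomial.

1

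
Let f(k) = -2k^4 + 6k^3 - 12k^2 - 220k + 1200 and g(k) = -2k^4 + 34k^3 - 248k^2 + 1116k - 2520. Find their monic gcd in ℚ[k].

k^2 - 4k + 30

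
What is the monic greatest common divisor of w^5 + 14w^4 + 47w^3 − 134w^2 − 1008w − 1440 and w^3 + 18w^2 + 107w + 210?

Apply the Euclidean algorithm:
  w^5 + 14w^4 + 47w^3 − 134w^2 − 1008w − 1440 = (w^2 − 4w + 12)(w^3 + 18w^2 + 107w + 210) + (−132w^2 − 1452w − 3960)
  w^3 + 18w^2 + 107w + 210 = (−(1/132)w − 7/132)(−132w^2 − 1452w − 3960) + (0)
Last nonzero remainder: −132w^2 − 1452w − 3960. Dividing through by −132 gives the monic gcd w^2 + 11w + 30.

w^2 + 11w + 30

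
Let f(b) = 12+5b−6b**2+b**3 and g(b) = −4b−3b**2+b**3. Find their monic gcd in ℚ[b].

−4−3b+b**2

Euclidean algorithm in ℚ[b]:
  b**3−6b**2+5b+12 = (b**3−3b**2−4b) + (−3b**2+9b+12)
  b**3−3b**2−4b = (−(1/3)b)(−3b**2+9b+12) + (0)
Last nonzero remainder: −3b**2+9b+12. Dividing through by −3 gives the monic gcd b**2−3b−4.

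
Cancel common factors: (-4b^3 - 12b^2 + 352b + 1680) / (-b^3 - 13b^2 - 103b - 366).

(4b^2 - 12b - 280)/(b^2 + 7b + 61)

Apply the Euclidean algorithm:
  -4b^3 - 12b^2 + 352b + 1680 = (4)(-b^3 - 13b^2 - 103b - 366) + (40b^2 + 764b + 3144)
  -b^3 - 13b^2 - 103b - 366 = (-(1/40)b + 61/400)(40b^2 + 764b + 3144) + (-(14091/100)b - 42273/50)
  40b^2 + 764b + 3144 = (-(4000/14091)b - 52400/14091)(-(14091/100)b - 42273/50) + (0)
Last nonzero remainder: -(14091/100)b - 42273/50. Dividing through by -14091/100 gives the monic gcd b + 6.
Cancel b + 6 from numerator and denominator to get the reduced form.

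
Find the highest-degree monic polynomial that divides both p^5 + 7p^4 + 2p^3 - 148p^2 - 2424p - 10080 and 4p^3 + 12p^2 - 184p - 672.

p^2 - p - 42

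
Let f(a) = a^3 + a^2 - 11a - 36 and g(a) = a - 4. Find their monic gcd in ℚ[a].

a - 4

Euclidean algorithm in ℚ[a]:
  a^3 + a^2 - 11a - 36 = (a^2 + 5a + 9)(a - 4) + (0)
The last nonzero remainder a - 4 is already monic.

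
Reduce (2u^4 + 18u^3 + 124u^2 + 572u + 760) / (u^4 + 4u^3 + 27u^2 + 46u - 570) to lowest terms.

(2u + 4)/(u - 3)

Euclidean algorithm in ℚ[u]:
  2u^4 + 18u^3 + 124u^2 + 572u + 760 = (2)(u^4 + 4u^3 + 27u^2 + 46u - 570) + (10u^3 + 70u^2 + 480u + 1900)
  u^4 + 4u^3 + 27u^2 + 46u - 570 = ((1/10)u - 3/10)(10u^3 + 70u^2 + 480u + 1900) + (0)
Last nonzero remainder: 10u^3 + 70u^2 + 480u + 1900. Dividing through by 10 gives the monic gcd u^3 + 7u^2 + 48u + 190.
Cancel u^3 + 7u^2 + 48u + 190 from numerator and denominator to get the reduced form.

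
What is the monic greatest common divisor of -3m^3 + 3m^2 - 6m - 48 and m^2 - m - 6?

Repeated division with remainder:
  -3m^3 + 3m^2 - 6m - 48 = (-3m)(m^2 - m - 6) + (-24m - 48)
  m^2 - m - 6 = (-(1/24)m + 1/8)(-24m - 48) + (0)
Last nonzero remainder: -24m - 48. Dividing through by -24 gives the monic gcd m + 2.

m + 2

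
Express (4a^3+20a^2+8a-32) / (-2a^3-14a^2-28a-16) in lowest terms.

(-2a+2)/(a+1)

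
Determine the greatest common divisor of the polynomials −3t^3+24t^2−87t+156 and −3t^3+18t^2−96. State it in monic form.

t−4

Apply the Euclidean algorithm:
  −3t^3+24t^2−87t+156 = (−3t^3+18t^2−96) + (6t^2−87t+252)
  −3t^3+18t^2−96 = (−(1/2)t−17/4)(6t^2−87t+252) + (−(975/4)t+975)
  6t^2−87t+252 = (−(8/325)t+84/325)(−(975/4)t+975) + (0)
Last nonzero remainder: −(975/4)t+975. Dividing through by −975/4 gives the monic gcd t−4.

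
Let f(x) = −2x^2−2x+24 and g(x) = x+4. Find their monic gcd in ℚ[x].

x+4

Euclidean algorithm in ℚ[x]:
  −2x^2−2x+24 = (−2x+6)(x+4) + (0)
The last nonzero remainder x+4 is already monic.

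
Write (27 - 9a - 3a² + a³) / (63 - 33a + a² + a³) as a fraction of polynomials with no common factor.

(3 + a)/(7 + a)

By polynomial division,
  a³ - 3a² - 9a + 27 = (a³ + a² - 33a + 63) + (-4a² + 24a - 36)
  a³ + a² - 33a + 63 = (-(1/4)a - 7/4)(-4a² + 24a - 36) + (0)
Last nonzero remainder: -4a² + 24a - 36. Dividing through by -4 gives the monic gcd a² - 6a + 9.
Cancel a² - 6a + 9 from numerator and denominator to get the reduced form.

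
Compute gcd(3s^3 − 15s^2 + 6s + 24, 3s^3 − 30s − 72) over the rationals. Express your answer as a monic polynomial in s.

s − 4

By polynomial division,
  3s^3 − 15s^2 + 6s + 24 = (3s^3 − 30s − 72) + (−15s^2 + 36s + 96)
  3s^3 − 30s − 72 = (−(1/5)s − 12/25)(−15s^2 + 36s + 96) + ((162/25)s − 648/25)
  −15s^2 + 36s + 96 = (−(125/54)s − 100/27)((162/25)s − 648/25) + (0)
Last nonzero remainder: (162/25)s − 648/25. Dividing through by 162/25 gives the monic gcd s − 4.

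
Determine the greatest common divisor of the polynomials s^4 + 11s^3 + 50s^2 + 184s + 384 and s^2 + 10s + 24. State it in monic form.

s^2 + 10s + 24

Euclidean algorithm in ℚ[s]:
  s^4 + 11s^3 + 50s^2 + 184s + 384 = (s^2 + s + 16)(s^2 + 10s + 24) + (0)
The last nonzero remainder s^2 + 10s + 24 is already monic.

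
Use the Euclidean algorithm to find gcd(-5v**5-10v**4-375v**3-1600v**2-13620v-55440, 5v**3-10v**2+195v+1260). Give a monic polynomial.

v**3-2v**2+39v+252

Repeated division with remainder:
  -5v**5-10v**4-375v**3-1600v**2-13620v-55440 = (-v**2-4v-44)(5v**3-10v**2+195v+1260) + (0)
Last nonzero remainder: 5v**3-10v**2+195v+1260. Dividing through by 5 gives the monic gcd v**3-2v**2+39v+252.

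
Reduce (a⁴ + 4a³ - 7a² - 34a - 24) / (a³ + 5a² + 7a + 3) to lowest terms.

Apply the Euclidean algorithm:
  a⁴ + 4a³ - 7a² - 34a - 24 = (a - 1)(a³ + 5a² + 7a + 3) + (-9a² - 30a - 21)
  a³ + 5a² + 7a + 3 = (-(1/9)a - 5/27)(-9a² - 30a - 21) + (-(8/9)a - 8/9)
  -9a² - 30a - 21 = ((81/8)a + 189/8)(-(8/9)a - 8/9) + (0)
Last nonzero remainder: -(8/9)a - 8/9. Dividing through by -8/9 gives the monic gcd a + 1.
Cancel a + 1 from numerator and denominator to get the reduced form.

(a³ + 3a² - 10a - 24)/(a² + 4a + 3)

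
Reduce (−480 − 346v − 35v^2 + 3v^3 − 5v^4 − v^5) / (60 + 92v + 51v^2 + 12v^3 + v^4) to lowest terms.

(−16 + 5v − v^2)/(2 + v)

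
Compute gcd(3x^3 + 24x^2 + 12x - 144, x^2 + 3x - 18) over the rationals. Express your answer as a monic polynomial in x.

x + 6

Euclidean algorithm in ℚ[x]:
  3x^3 + 24x^2 + 12x - 144 = (3x + 15)(x^2 + 3x - 18) + (21x + 126)
  x^2 + 3x - 18 = ((1/21)x - 1/7)(21x + 126) + (0)
Last nonzero remainder: 21x + 126. Dividing through by 21 gives the monic gcd x + 6.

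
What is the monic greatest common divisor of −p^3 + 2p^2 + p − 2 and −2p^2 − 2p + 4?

Euclidean algorithm in ℚ[p]:
  −p^3 + 2p^2 + p − 2 = ((1/2)p − 3/2)(−2p^2 − 2p + 4) + (−4p + 4)
  −2p^2 − 2p + 4 = ((1/2)p + 1)(−4p + 4) + (0)
Last nonzero remainder: −4p + 4. Dividing through by −4 gives the monic gcd p − 1.

p − 1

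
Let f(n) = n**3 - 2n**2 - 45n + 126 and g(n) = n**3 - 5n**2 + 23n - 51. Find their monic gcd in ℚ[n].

n - 3

Euclidean algorithm in ℚ[n]:
  n**3 - 2n**2 - 45n + 126 = (n**3 - 5n**2 + 23n - 51) + (3n**2 - 68n + 177)
  n**3 - 5n**2 + 23n - 51 = ((1/3)n + 53/9)(3n**2 - 68n + 177) + ((3280/9)n - 3280/3)
  3n**2 - 68n + 177 = ((27/3280)n - 531/3280)((3280/9)n - 3280/3) + (0)
Last nonzero remainder: (3280/9)n - 3280/3. Dividing through by 3280/9 gives the monic gcd n - 3.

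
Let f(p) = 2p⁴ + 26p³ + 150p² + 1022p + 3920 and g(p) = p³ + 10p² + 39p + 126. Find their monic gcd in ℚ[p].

p + 7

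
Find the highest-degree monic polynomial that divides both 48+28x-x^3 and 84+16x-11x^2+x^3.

Apply the Euclidean algorithm:
  -x^3+28x+48 = (-1)(x^3-11x^2+16x+84) + (-11x^2+44x+132)
  x^3-11x^2+16x+84 = (-(1/11)x+7/11)(-11x^2+44x+132) + (0)
Last nonzero remainder: -11x^2+44x+132. Dividing through by -11 gives the monic gcd x^2-4x-12.

-12-4x+x^2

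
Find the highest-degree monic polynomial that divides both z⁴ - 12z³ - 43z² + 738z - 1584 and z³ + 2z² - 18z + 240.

z + 8

Apply the Euclidean algorithm:
  z⁴ - 12z³ - 43z² + 738z - 1584 = (z - 14)(z³ + 2z² - 18z + 240) + (3z² + 246z + 1776)
  z³ + 2z² - 18z + 240 = ((1/3)z - 80/3)(3z² + 246z + 1776) + (5950z + 47600)
  3z² + 246z + 1776 = ((3/5950)z + 111/2975)(5950z + 47600) + (0)
Last nonzero remainder: 5950z + 47600. Dividing through by 5950 gives the monic gcd z + 8.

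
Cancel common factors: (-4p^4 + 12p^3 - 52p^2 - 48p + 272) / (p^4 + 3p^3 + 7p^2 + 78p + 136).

(-4p + 8)/(p + 4)

Euclidean algorithm in ℚ[p]:
  -4p^4 + 12p^3 - 52p^2 - 48p + 272 = (-4)(p^4 + 3p^3 + 7p^2 + 78p + 136) + (24p^3 - 24p^2 + 264p + 816)
  p^4 + 3p^3 + 7p^2 + 78p + 136 = ((1/24)p + 1/6)(24p^3 - 24p^2 + 264p + 816) + (0)
Last nonzero remainder: 24p^3 - 24p^2 + 264p + 816. Dividing through by 24 gives the monic gcd p^3 - p^2 + 11p + 34.
Cancel p^3 - p^2 + 11p + 34 from numerator and denominator to get the reduced form.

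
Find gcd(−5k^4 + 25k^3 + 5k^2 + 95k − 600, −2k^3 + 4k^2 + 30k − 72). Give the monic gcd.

By polynomial division,
  −5k^4 + 25k^3 + 5k^2 + 95k − 600 = ((5/2)k − 15/2)(−2k^3 + 4k^2 + 30k − 72) + (−40k^2 + 500k − 1140)
  −2k^3 + 4k^2 + 30k − 72 = ((1/20)k + 21/40)(−40k^2 + 500k − 1140) + (−(351/2)k + 1053/2)
  −40k^2 + 500k − 1140 = ((80/351)k − 760/351)(−(351/2)k + 1053/2) + (0)
Last nonzero remainder: −(351/2)k + 1053/2. Dividing through by −351/2 gives the monic gcd k − 3.

k − 3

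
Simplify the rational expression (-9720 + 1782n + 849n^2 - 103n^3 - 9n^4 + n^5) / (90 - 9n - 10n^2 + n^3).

Apply the Euclidean algorithm:
  n^5 - 9n^4 - 103n^3 + 849n^2 + 1782n - 9720 = (n^2 + n - 84)(n^3 - 10n^2 - 9n + 90) + (-72n^2 + 936n - 2160)
  n^3 - 10n^2 - 9n + 90 = (-(1/72)n - 1/24)(-72n^2 + 936n - 2160) + (0)
Last nonzero remainder: -72n^2 + 936n - 2160. Dividing through by -72 gives the monic gcd n^2 - 13n + 30.
Cancel n^2 - 13n + 30 from numerator and denominator to get the reduced form.

(-324 - 81n + 4n^2 + n^3)/(3 + n)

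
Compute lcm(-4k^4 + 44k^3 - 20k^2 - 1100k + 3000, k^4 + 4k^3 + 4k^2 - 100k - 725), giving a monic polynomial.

Apply the Euclidean algorithm:
  -4k^4 + 44k^3 - 20k^2 - 1100k + 3000 = (-4)(k^4 + 4k^3 + 4k^2 - 100k - 725) + (60k^3 - 4k^2 - 1500k + 100)
  k^4 + 4k^3 + 4k^2 - 100k - 725 = ((1/60)k + 61/900)(60k^3 - 4k^2 - 1500k + 100) + ((6586/225)k^2 - 6586/9)
  60k^3 - 4k^2 - 1500k + 100 = ((6750/3293)k - 450/3293)((6586/225)k^2 - 6586/9) + (0)
Last nonzero remainder: (6586/225)k^2 - 6586/9. Dividing through by 6586/225 gives the monic gcd k^2 - 25.
Then lcm(f, g) = f·g / gcd(f, g); expanding and making the result monic gives the answer.

k^6 - 7k^5 - 10k^4 - 24k^3 + 495k^2 + 4975k - 21750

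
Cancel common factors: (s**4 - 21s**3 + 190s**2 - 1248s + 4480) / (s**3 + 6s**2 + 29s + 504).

(s**2 - 18s + 80)/(s + 9)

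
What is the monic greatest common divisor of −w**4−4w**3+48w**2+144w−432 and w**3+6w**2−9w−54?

By polynomial division,
  −w**4−4w**3+48w**2+144w−432 = (−w+2)(w**3+6w**2−9w−54) + (27w**2+108w−324)
  w**3+6w**2−9w−54 = ((1/27)w+2/27)(27w**2+108w−324) + (−5w−30)
  27w**2+108w−324 = (−(27/5)w+54/5)(−5w−30) + (0)
Last nonzero remainder: −5w−30. Dividing through by −5 gives the monic gcd w+6.

w+6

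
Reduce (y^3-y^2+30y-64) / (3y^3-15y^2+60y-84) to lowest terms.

Apply the Euclidean algorithm:
  y^3-y^2+30y-64 = (1/3)(3y^3-15y^2+60y-84) + (4y^2+10y-36)
  3y^3-15y^2+60y-84 = ((3/4)y-45/8)(4y^2+10y-36) + ((573/4)y-573/2)
  4y^2+10y-36 = ((16/573)y+24/191)((573/4)y-573/2) + (0)
Last nonzero remainder: (573/4)y-573/2. Dividing through by 573/4 gives the monic gcd y-2.
Cancel y-2 from numerator and denominator to get the reduced form.

(y^2+y+32)/(3y^2-9y+42)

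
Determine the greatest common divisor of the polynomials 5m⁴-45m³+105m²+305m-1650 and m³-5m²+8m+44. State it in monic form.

Apply the Euclidean algorithm:
  5m⁴-45m³+105m²+305m-1650 = (5m-20)(m³-5m²+8m+44) + (-35m²+245m-770)
  m³-5m²+8m+44 = (-(1/35)m-2/35)(-35m²+245m-770) + (0)
Last nonzero remainder: -35m²+245m-770. Dividing through by -35 gives the monic gcd m²-7m+22.

m²-7m+22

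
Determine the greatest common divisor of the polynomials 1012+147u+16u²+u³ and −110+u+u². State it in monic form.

By polynomial division,
  u³+16u²+147u+1012 = (u+15)(u²+u−110) + (242u+2662)
  u²+u−110 = ((1/242)u−5/121)(242u+2662) + (0)
Last nonzero remainder: 242u+2662. Dividing through by 242 gives the monic gcd u+11.

11+u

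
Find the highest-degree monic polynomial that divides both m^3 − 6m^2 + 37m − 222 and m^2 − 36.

m − 6

Apply the Euclidean algorithm:
  m^3 − 6m^2 + 37m − 222 = (m − 6)(m^2 − 36) + (73m − 438)
  m^2 − 36 = ((1/73)m + 6/73)(73m − 438) + (0)
Last nonzero remainder: 73m − 438. Dividing through by 73 gives the monic gcd m − 6.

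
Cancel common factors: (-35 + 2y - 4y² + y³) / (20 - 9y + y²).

(7 + y + y²)/(-4 + y)

Apply the Euclidean algorithm:
  y³ - 4y² + 2y - 35 = (y + 5)(y² - 9y + 20) + (27y - 135)
  y² - 9y + 20 = ((1/27)y - 4/27)(27y - 135) + (0)
Last nonzero remainder: 27y - 135. Dividing through by 27 gives the monic gcd y - 5.
Cancel y - 5 from numerator and denominator to get the reduced form.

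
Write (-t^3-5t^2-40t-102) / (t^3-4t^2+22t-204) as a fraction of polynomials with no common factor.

(-t-3)/(t-6)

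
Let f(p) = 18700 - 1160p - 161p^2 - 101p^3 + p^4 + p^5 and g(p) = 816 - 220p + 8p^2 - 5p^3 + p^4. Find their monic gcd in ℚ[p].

By polynomial division,
  p^5 + p^4 - 101p^3 - 161p^2 - 1160p + 18700 = (p + 6)(p^4 - 5p^3 + 8p^2 - 220p + 816) + (-79p^3 + 11p^2 - 656p + 13804)
  p^4 - 5p^3 + 8p^2 - 220p + 816 = (-(1/79)p + 384/6241)(-79p^3 + 11p^2 - 656p + 13804) + (-(6120/6241)p^2 - (30600/6241)p - 208080/6241)
  -79p^3 + 11p^2 - 656p + 13804 = ((493039/6120)p - 1266923/3060)(-(6120/6241)p^2 - (30600/6241)p - 208080/6241) + (0)
Last nonzero remainder: -(6120/6241)p^2 - (30600/6241)p - 208080/6241. Dividing through by -6120/6241 gives the monic gcd p^2 + 5p + 34.

34 + 5p + p^2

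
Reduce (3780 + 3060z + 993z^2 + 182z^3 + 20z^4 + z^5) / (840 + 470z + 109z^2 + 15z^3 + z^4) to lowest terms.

Euclidean algorithm in ℚ[z]:
  z^5 + 20z^4 + 182z^3 + 993z^2 + 3060z + 3780 = (z + 5)(z^4 + 15z^3 + 109z^2 + 470z + 840) + (-2z^3 - 22z^2 - 130z - 420)
  z^4 + 15z^3 + 109z^2 + 470z + 840 = (-(1/2)z - 2)(-2z^3 - 22z^2 - 130z - 420) + (0)
Last nonzero remainder: -2z^3 - 22z^2 - 130z - 420. Dividing through by -2 gives the monic gcd z^3 + 11z^2 + 65z + 210.
Cancel z^3 + 11z^2 + 65z + 210 from numerator and denominator to get the reduced form.

(18 + 9z + z^2)/(4 + z)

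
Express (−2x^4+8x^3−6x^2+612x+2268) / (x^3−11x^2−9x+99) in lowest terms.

(−2x^3+14x^2−48x+756)/(x^2−14x+33)

Euclidean algorithm in ℚ[x]:
  −2x^4+8x^3−6x^2+612x+2268 = (−2x−14)(x^3−11x^2−9x+99) + (−178x^2+684x+3654)
  x^3−11x^2−9x+99 = (−(1/178)x+637/15842)(−178x^2+684x+3654) + (−(126540/7921)x−379620/7921)
  −178x^2+684x+3654 = ((704969/63270)x−1607963/21090)(−(126540/7921)x−379620/7921) + (0)
Last nonzero remainder: −(126540/7921)x−379620/7921. Dividing through by −126540/7921 gives the monic gcd x+3.
Cancel x+3 from numerator and denominator to get the reduced form.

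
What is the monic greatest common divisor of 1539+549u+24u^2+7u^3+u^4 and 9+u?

Apply the Euclidean algorithm:
  u^4+7u^3+24u^2+549u+1539 = (u^3-2u^2+42u+171)(u+9) + (0)
The last nonzero remainder u+9 is already monic.

9+u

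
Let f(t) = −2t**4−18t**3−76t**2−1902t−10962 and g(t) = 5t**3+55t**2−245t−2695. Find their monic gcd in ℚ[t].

t+7

Repeated division with remainder:
  −2t**4−18t**3−76t**2−1902t−10962 = (−(2/5)t+4/5)(5t**3+55t**2−245t−2695) + (−218t**2−2784t−8806)
  5t**3+55t**2−245t−2695 = (−(5/218)t+965/23762)(−218t**2−2784t−8806) + (−(3967200/11881)t−27770400/11881)
  −218t**2−2784t−8806 = ((1295029/1983600)t+7473149/1983600)(−(3967200/11881)t−27770400/11881) + (0)
Last nonzero remainder: −(3967200/11881)t−27770400/11881. Dividing through by −3967200/11881 gives the monic gcd t+7.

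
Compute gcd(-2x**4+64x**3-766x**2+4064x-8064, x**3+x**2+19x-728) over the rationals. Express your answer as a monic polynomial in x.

x-8

Apply the Euclidean algorithm:
  -2x**4+64x**3-766x**2+4064x-8064 = (-2x+66)(x**3+x**2+19x-728) + (-794x**2+1354x+39984)
  x**3+x**2+19x-728 = (-(1/794)x-537/157609)(-794x**2+1354x+39984) + ((11658493/157609)x-93267944/157609)
  -794x**2+1354x+39984 = (-(125141546/11658493)x-112532826/1665499)((11658493/157609)x-93267944/157609) + (0)
Last nonzero remainder: (11658493/157609)x-93267944/157609. Dividing through by 11658493/157609 gives the monic gcd x-8.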